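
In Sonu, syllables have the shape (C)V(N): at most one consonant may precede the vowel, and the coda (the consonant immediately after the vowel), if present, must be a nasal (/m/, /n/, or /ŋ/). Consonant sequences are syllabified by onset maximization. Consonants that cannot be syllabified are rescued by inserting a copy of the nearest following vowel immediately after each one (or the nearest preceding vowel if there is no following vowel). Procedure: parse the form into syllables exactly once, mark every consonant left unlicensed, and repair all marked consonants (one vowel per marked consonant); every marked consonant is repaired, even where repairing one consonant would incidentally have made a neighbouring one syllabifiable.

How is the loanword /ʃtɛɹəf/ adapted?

ʃɛtɛɹəfə

Under (C)V(N), the unsyllabifiable consonants are /ʃ/, /f/ (only a nasal (/m/, /n/, or /ŋ/) is licensed in coda position; onsets are limited to one consonant).
Epenthesis after each stranded consonant: /ʃ/ → /ʃɛ/, /f/ → /fə/.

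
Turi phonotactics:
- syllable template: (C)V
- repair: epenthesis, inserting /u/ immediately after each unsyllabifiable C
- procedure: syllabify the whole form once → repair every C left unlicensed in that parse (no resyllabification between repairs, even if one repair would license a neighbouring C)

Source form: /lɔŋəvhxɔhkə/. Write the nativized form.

lɔŋəvuhuxɔhukə

Syllabifying with onset maximization leaves /v/, /h/, /h/ stranded (no codas are permitted; onsets are limited to one consonant).
Epenthesis after each stranded consonant: /v/ → /vu/, /h/ → /hu/, /h/ → /hu/.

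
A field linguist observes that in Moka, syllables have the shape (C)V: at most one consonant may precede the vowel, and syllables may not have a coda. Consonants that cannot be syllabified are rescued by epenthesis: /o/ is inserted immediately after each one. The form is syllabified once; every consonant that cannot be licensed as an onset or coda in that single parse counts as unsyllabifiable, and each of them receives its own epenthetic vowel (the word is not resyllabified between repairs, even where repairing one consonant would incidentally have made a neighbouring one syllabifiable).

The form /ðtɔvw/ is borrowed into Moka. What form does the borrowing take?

ðotɔvowo

Syllabifying with onset maximization leaves /ð/, /v/, /w/ stranded (no codas are permitted; onsets are limited to one consonant).
Inserting the epenthetic vowel yields /ð/ → /ðo/, /v/ → /vo/, /w/ → /wo/.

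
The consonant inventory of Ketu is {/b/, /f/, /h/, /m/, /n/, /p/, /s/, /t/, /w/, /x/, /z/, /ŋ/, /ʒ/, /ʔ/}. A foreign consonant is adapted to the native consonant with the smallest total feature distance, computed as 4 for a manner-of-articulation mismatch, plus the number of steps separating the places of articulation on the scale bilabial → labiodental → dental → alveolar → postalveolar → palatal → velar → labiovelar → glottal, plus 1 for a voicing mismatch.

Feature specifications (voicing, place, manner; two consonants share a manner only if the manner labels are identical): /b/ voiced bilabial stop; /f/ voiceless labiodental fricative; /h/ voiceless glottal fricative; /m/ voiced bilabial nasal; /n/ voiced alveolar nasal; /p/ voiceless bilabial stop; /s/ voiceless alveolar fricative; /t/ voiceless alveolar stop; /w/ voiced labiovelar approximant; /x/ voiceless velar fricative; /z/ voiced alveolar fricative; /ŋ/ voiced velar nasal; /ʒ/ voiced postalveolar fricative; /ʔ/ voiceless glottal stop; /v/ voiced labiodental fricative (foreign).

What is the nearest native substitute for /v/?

f

/f/ is closest: same manner (fricative), place distance 0 (labiodental→labiodental), voicing differs (+1); total 1. Next closest is /z/ at distance 2.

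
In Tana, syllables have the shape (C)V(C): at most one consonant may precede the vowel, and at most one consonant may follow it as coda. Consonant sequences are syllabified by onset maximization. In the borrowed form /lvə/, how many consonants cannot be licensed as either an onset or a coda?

1

Syllabifying with onset maximization leaves /l/ stranded (at most one coda consonant is licensed; onsets are limited to one consonant).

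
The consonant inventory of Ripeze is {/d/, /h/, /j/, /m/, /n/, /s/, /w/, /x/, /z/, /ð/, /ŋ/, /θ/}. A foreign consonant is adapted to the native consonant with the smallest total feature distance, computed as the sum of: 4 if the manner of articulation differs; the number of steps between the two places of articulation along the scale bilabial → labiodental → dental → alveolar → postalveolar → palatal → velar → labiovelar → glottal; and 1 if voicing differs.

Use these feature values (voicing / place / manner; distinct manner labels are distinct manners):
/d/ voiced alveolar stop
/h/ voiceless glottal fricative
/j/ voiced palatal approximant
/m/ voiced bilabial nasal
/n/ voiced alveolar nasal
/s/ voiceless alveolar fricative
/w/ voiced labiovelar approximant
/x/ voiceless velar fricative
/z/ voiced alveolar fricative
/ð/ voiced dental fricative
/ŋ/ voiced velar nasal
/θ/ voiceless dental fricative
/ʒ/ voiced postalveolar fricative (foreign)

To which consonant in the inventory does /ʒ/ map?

z

/z/ is closest: same manner (fricative), place distance 1 (postalveolar→alveolar), same voicing; total 1. Next closest is /s/ at distance 2.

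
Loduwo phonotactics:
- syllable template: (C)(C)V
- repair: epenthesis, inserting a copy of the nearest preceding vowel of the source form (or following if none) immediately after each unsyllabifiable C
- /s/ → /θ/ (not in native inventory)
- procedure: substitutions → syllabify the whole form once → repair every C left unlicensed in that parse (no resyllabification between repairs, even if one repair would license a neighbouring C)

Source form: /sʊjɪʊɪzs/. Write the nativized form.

Substitution: /s/ → /θ/, giving /θʊjɪʊɪzθ/.
Syllabifying with onset maximization leaves /z/, /θ/ stranded (no codas are permitted; onsets may contain at most 2 consonants).
Epenthesis after each stranded consonant: /z/ → /zɪ/, /θ/ → /θɪ/.

θʊjɪʊɪzɪθɪ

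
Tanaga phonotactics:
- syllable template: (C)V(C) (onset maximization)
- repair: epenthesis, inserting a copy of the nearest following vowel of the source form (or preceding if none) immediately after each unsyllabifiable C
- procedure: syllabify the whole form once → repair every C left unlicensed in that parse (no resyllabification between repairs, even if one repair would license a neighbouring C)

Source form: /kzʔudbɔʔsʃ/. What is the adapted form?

Syllabifying with onset maximization leaves /k/, /z/, /s/, /ʃ/ stranded (at most one coda consonant is licensed; onsets are limited to one consonant).
Epenthesis after each stranded consonant: /k/ → /ku/, /z/ → /zu/, /s/ → /sɔ/, /ʃ/ → /ʃɔ/.

kuzuʔudbɔʔsɔʃɔ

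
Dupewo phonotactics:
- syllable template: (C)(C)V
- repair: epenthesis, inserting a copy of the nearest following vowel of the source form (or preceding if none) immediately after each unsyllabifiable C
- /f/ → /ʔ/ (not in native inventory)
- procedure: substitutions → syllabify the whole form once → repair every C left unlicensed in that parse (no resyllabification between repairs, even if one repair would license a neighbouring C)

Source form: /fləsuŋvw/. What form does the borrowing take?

Substitution: /f/ → /ʔ/, giving /ʔləsuŋvw/.
The consonants /ŋ/, /v/, /w/ cannot be parsed into a legal (C)(C)V syllable (no codas are permitted; onsets may contain at most 2 consonants).
Each unlicensed consonant becomes the onset of a new syllable: /ŋ/ → /ŋu/, /v/ → /vu/, /w/ → /wu/.

ʔləsuŋuvuwu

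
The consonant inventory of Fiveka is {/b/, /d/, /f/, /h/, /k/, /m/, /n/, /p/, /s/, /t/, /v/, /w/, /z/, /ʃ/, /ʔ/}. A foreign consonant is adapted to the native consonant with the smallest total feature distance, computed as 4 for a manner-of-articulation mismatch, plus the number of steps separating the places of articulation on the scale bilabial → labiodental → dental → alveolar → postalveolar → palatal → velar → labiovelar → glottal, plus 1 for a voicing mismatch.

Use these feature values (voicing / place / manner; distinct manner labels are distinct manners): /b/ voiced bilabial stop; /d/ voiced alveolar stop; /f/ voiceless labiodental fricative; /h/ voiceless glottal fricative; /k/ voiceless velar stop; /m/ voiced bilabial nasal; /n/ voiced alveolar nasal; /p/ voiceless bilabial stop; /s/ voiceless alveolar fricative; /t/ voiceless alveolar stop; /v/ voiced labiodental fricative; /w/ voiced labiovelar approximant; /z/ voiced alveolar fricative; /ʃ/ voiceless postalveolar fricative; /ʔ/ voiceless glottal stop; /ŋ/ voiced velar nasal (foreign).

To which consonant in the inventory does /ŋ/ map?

n

/n/ is closest: same manner (nasal), place distance 3 (velar→alveolar), same voicing; total 3. Next closest is /k/ at distance 5.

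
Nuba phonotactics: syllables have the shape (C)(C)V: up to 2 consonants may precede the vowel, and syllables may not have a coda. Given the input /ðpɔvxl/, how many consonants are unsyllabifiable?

3

Syllabifying with onset maximization leaves /v/, /x/, /l/ stranded (no codas are permitted; onsets may contain at most 2 consonants).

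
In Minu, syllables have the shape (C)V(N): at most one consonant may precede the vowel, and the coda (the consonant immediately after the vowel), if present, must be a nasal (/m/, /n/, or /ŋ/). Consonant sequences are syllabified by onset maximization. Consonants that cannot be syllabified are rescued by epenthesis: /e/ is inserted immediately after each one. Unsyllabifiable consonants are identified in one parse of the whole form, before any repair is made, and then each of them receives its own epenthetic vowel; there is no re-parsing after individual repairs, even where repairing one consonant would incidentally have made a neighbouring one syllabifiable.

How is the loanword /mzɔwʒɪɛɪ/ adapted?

mezɔweʒɪɛɪ

Under (C)V(N), the unsyllabifiable consonants are /m/, /w/ (only a nasal (/m/, /n/, or /ŋ/) is licensed in coda position; onsets are limited to one consonant).
Epenthesis after each stranded consonant: /m/ → /me/, /w/ → /we/.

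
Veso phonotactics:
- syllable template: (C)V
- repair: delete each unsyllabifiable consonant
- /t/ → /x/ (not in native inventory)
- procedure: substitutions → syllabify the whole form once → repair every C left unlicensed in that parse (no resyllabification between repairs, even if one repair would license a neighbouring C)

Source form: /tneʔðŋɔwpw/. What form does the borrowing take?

neŋɔ

Substitution: /t/ → /x/, giving /xneʔðŋɔwpw/.
The consonants /x/, /ʔ/, /ð/, /w/, /p/, /w/ cannot be parsed into a legal (C)V syllable (no codas are permitted; onsets are limited to one consonant).
Each unlicensed consonant is deleted: /x/, /ʔ/, /ð/, /w/, /p/, /w/.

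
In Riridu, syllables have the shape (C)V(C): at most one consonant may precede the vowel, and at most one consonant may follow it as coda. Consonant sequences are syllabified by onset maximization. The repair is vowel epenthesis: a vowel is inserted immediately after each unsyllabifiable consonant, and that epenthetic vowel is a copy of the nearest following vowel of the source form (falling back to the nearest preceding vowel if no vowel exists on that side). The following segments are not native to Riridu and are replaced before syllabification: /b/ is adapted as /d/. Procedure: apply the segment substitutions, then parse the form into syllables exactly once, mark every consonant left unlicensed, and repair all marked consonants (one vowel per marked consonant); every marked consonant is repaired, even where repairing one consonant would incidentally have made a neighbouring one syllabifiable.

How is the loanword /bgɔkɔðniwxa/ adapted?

Substitution: /b/ → /d/, giving /dgɔkɔðniwxa/.
Syllabifying with onset maximization leaves /d/ stranded (at most one coda consonant is licensed; onsets are limited to one consonant).
Epenthesis after each stranded consonant: /d/ → /dɔ/.

dɔgɔkɔðniwxa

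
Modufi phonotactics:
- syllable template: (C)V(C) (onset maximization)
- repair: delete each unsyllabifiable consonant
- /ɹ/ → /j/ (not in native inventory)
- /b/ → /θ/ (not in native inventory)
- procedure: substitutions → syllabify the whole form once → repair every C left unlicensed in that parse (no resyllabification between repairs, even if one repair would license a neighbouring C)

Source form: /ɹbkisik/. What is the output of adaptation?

Substitution: /ɹ/ → /j/, /b/ → /θ/, giving /jθkisik/.
Syllabifying with onset maximization leaves /j/, /θ/ stranded (at most one coda consonant is licensed; onsets are limited to one consonant).
Each unlicensed consonant is deleted: /j/, /θ/.

kisik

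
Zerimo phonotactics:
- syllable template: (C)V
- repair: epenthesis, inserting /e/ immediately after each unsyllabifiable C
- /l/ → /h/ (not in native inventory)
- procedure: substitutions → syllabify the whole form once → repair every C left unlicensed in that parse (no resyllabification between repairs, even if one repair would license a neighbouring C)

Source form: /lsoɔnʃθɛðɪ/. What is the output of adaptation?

Substitution: /l/ → /h/, giving /hsoɔnʃθɛðɪ/.
Syllabifying with onset maximization leaves /h/, /n/, /ʃ/ stranded (no codas are permitted; onsets are limited to one consonant).
Each unlicensed consonant becomes the onset of a new syllable: /h/ → /he/, /n/ → /ne/, /ʃ/ → /ʃe/.

hesoɔneʃeθɛðɪ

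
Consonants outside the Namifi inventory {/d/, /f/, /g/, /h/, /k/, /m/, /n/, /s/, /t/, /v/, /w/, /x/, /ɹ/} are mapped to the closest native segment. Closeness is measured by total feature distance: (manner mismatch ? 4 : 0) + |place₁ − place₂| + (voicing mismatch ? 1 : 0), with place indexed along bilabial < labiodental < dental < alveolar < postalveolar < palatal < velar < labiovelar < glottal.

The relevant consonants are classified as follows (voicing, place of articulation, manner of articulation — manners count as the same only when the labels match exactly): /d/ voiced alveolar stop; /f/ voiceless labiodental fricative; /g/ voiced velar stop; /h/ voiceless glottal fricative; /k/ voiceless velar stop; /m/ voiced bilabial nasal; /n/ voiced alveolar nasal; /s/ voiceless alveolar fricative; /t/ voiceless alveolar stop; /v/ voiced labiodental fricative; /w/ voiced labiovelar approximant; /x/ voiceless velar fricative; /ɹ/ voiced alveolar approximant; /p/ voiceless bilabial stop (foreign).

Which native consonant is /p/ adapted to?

/t/ is closest: same manner (stop), place distance 3 (bilabial→alveolar), same voicing; total 3. Next closest is /d/ at distance 4.

t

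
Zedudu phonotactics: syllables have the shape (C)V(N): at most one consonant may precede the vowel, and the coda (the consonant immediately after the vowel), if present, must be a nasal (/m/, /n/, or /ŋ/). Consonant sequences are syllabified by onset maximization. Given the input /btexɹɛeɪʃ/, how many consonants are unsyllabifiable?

Under (C)V(N), the unsyllabifiable consonants are /b/, /x/, /ʃ/ (only a nasal (/m/, /n/, or /ŋ/) is licensed in coda position; onsets are limited to one consonant).

3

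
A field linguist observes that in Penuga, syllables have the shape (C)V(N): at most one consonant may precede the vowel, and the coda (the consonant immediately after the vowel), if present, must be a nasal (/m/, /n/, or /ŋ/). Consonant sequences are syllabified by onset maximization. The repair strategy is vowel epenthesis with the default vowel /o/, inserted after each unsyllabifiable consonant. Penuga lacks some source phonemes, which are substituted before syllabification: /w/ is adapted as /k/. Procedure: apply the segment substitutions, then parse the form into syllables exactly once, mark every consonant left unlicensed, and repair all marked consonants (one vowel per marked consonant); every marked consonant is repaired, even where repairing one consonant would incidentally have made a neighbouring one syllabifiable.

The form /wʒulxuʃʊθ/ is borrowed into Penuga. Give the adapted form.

koʒuloxuʃʊθo

Substitution: /w/ → /k/, giving /kʒulxuʃʊθ/.
Syllabifying with onset maximization leaves /k/, /l/, /θ/ stranded (only a nasal (/m/, /n/, or /ŋ/) is licensed in coda position; onsets are limited to one consonant).
Inserting the epenthetic vowel yields /k/ → /ko/, /l/ → /lo/, /θ/ → /θo/.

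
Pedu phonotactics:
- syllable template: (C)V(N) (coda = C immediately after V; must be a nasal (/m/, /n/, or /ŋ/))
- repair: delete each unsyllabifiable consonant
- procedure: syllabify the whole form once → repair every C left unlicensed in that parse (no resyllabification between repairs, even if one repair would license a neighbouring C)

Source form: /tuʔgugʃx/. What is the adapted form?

tugu

Syllabifying with onset maximization leaves /ʔ/, /g/, /ʃ/, /x/ stranded (only a nasal (/m/, /n/, or /ŋ/) is licensed in coda position; onsets are limited to one consonant).
Deletion applies to /ʔ/, /g/, /ʃ/, /x/.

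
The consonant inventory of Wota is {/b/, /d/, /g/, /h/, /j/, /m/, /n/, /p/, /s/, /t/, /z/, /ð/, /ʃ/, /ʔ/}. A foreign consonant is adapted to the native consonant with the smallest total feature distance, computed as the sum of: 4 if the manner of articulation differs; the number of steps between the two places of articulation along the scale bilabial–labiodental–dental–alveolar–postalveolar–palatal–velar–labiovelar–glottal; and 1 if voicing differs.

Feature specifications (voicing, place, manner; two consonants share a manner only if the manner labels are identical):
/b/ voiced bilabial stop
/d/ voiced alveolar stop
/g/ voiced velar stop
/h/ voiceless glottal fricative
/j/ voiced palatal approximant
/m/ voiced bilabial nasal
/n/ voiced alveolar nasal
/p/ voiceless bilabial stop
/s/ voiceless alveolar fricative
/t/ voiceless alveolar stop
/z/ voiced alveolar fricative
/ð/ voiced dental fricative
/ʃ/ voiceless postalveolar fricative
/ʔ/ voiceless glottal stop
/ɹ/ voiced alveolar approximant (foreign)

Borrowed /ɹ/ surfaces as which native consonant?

/j/ is closest: same manner (approximant), place distance 2 (alveolar→palatal), same voicing; total 2. Next closest is /d/ at distance 4.

j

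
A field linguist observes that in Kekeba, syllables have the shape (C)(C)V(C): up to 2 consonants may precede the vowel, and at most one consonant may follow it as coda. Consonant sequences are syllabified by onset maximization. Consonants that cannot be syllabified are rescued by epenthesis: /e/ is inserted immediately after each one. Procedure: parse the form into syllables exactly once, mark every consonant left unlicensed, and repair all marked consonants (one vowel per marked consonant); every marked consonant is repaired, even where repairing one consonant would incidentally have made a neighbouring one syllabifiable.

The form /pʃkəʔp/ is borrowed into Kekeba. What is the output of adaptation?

Under (C)(C)V(C), the unsyllabifiable consonants are /p/, /p/ (at most one coda consonant is licensed; onsets may contain at most 2 consonants).
Each unlicensed consonant becomes the onset of a new syllable: /p/ → /pe/, /p/ → /pe/.

peʃkəʔpe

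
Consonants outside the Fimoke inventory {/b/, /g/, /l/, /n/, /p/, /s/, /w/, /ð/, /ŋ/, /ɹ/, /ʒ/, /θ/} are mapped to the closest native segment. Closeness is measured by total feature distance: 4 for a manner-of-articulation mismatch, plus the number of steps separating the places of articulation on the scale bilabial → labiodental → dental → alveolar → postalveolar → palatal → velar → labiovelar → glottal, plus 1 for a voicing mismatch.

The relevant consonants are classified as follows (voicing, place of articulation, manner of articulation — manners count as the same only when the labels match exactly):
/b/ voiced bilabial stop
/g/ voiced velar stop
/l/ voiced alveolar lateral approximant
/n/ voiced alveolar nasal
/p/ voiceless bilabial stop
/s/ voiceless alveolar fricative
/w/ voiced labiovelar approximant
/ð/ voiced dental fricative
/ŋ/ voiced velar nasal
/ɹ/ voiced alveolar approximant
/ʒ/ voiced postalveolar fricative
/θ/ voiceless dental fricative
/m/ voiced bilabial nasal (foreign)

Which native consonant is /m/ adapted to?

n

/n/ is closest: same manner (nasal), place distance 3 (bilabial→alveolar), same voicing; total 3. Next closest is /b/ at distance 4.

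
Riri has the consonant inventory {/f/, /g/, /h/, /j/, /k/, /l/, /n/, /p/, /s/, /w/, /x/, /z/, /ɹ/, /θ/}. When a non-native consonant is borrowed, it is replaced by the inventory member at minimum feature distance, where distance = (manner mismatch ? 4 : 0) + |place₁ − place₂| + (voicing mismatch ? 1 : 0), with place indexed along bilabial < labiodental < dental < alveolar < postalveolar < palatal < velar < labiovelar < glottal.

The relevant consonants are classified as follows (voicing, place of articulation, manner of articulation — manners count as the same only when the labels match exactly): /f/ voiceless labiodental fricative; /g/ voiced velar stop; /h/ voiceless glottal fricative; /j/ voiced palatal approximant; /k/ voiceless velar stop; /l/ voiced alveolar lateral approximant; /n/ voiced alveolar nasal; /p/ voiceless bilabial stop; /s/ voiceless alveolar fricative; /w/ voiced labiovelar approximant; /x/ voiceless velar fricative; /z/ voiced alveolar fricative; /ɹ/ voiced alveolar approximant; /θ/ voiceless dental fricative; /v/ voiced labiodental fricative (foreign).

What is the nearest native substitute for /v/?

f

/f/ is closest: same manner (fricative), place distance 0 (labiodental→labiodental), voicing differs (+1); total 1. Next closest is /z/ at distance 2.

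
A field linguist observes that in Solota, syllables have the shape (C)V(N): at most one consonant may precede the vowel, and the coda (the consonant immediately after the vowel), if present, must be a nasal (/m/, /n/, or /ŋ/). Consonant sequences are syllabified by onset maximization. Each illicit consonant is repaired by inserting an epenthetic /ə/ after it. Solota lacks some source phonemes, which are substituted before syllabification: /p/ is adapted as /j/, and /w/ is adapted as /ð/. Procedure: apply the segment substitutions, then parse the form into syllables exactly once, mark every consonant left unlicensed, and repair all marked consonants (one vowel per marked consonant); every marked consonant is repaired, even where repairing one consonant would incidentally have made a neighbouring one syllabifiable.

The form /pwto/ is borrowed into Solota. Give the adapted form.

jəðəto

Substitution: /p/ → /j/, /w/ → /ð/, giving /jðto/.
Syllabifying with onset maximization leaves /j/, /ð/ stranded (only a nasal (/m/, /n/, or /ŋ/) is licensed in coda position; onsets are limited to one consonant).
Inserting the epenthetic vowel yields /j/ → /jə/, /ð/ → /ðə/.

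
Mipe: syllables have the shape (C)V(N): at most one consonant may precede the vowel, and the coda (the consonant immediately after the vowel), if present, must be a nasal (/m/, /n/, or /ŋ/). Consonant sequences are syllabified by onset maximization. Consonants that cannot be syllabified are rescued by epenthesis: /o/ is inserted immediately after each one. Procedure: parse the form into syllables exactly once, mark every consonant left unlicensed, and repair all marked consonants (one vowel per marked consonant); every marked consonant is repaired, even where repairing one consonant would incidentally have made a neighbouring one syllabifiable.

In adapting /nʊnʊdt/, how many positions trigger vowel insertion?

The unsyllabifiable consonants are /d/, /t/; each receives one epenthetic vowel.

2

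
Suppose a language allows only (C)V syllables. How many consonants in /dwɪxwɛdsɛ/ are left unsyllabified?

3

The consonants /d/, /x/, /d/ cannot be parsed into a legal (C)V syllable (no codas are permitted; onsets are limited to one consonant).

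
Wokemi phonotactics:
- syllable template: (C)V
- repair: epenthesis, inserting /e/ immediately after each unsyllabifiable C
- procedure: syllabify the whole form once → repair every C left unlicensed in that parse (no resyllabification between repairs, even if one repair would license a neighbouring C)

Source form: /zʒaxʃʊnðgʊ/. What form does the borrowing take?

Under (C)V, the unsyllabifiable consonants are /z/, /x/, /n/, /ð/ (no codas are permitted; onsets are limited to one consonant).
Each unlicensed consonant becomes the onset of a new syllable: /z/ → /ze/, /x/ → /xe/, /n/ → /ne/, /ð/ → /ðe/.

zeʒaxeʃʊneðegʊ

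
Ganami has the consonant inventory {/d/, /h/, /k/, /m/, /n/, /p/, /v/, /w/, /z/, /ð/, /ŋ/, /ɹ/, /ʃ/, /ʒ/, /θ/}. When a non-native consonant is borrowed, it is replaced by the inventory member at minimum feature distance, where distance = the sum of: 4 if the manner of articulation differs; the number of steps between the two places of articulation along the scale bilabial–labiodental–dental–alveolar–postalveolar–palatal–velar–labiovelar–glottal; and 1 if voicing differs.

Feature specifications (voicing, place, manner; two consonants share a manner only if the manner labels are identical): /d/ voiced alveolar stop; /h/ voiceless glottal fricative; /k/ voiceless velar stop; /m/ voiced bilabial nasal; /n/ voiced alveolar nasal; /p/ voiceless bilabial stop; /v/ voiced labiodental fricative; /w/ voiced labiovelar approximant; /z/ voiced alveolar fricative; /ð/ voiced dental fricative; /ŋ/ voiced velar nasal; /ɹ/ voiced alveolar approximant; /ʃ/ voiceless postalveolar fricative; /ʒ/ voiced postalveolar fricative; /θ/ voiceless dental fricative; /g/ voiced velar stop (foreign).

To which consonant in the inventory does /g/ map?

/k/ is closest: same manner (stop), place distance 0 (velar→velar), voicing differs (+1); total 1. Next closest is /d/ at distance 3.

k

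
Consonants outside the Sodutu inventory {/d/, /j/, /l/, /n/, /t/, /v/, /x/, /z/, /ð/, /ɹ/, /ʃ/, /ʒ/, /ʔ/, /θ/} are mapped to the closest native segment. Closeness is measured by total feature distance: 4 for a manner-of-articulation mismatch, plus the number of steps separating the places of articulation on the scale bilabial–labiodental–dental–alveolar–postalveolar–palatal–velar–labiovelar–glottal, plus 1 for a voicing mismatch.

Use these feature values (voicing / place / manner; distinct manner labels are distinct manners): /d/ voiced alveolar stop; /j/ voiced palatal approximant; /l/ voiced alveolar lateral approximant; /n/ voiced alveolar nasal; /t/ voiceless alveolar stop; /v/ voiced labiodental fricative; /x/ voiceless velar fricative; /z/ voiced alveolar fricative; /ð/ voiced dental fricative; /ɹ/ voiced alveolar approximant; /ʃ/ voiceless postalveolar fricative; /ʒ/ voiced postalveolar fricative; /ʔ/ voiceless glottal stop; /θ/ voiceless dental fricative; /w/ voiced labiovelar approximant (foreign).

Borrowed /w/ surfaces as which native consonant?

j

/j/ is closest: same manner (approximant), place distance 2 (labiovelar→palatal), same voicing; total 2. Next closest is /ɹ/ at distance 4.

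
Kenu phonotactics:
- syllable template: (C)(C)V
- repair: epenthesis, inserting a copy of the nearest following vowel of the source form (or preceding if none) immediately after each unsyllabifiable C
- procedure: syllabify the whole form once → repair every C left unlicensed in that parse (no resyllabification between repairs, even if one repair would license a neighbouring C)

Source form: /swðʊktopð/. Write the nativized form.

sʊwðʊktopoðo

The consonants /s/, /p/, /ð/ cannot be parsed into a legal (C)(C)V syllable (no codas are permitted; onsets may contain at most 2 consonants).
Inserting the epenthetic vowel yields /s/ → /sʊ/, /p/ → /po/, /ð/ → /ðo/.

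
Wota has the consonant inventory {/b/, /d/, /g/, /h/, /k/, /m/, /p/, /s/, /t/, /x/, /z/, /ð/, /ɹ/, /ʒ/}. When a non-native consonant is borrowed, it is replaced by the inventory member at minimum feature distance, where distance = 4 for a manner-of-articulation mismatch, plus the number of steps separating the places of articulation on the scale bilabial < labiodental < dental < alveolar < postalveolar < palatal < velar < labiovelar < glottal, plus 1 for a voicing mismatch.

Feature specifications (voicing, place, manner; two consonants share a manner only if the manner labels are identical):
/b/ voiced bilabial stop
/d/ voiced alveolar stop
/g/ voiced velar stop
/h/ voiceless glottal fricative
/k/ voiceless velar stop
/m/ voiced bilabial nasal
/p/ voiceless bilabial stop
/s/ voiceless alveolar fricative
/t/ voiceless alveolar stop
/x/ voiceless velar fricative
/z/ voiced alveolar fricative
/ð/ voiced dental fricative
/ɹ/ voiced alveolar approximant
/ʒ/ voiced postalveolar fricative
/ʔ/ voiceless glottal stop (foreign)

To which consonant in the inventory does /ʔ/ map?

/k/ is closest: same manner (stop), place distance 2 (glottal→velar), same voicing; total 2. Next closest is /g/ at distance 3.

k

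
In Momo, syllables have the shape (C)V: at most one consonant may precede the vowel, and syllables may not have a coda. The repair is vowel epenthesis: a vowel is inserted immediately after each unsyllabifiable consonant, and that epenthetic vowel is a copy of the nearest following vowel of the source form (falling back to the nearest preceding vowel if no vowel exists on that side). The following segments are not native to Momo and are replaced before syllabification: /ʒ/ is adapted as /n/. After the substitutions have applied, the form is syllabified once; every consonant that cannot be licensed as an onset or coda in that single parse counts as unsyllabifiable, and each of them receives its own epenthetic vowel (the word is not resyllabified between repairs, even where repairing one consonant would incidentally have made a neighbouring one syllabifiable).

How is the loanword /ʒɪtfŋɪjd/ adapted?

Substitution: /ʒ/ → /n/, giving /nɪtfŋɪjd/.
Under (C)V, the unsyllabifiable consonants are /t/, /f/, /j/, /d/ (no codas are permitted; onsets are limited to one consonant).
Epenthesis after each stranded consonant: /t/ → /tɪ/, /f/ → /fɪ/, /j/ → /jɪ/, /d/ → /dɪ/.

nɪtɪfɪŋɪjɪdɪ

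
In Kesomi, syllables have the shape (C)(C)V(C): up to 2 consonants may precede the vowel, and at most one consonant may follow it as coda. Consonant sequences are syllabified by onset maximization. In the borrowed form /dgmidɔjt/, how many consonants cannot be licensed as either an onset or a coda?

2

Under (C)(C)V(C), the unsyllabifiable consonants are /d/, /t/ (at most one coda consonant is licensed; onsets may contain at most 2 consonants).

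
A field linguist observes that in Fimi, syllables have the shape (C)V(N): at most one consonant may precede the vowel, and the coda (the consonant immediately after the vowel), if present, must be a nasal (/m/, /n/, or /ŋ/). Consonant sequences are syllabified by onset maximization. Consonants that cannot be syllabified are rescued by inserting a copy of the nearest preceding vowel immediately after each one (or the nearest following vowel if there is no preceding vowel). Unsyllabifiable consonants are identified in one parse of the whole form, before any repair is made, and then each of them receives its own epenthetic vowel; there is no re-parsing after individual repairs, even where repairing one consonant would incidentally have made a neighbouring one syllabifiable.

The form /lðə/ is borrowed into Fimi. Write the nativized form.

Syllabifying with onset maximization leaves /l/ stranded (only a nasal (/m/, /n/, or /ŋ/) is licensed in coda position; onsets are limited to one consonant).
Inserting the epenthetic vowel yields /l/ → /lə/.

ləðə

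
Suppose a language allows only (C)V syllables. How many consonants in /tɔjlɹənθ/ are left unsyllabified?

The consonants /j/, /l/, /n/, /θ/ cannot be parsed into a legal (C)V syllable (no codas are permitted; onsets are limited to one consonant).

4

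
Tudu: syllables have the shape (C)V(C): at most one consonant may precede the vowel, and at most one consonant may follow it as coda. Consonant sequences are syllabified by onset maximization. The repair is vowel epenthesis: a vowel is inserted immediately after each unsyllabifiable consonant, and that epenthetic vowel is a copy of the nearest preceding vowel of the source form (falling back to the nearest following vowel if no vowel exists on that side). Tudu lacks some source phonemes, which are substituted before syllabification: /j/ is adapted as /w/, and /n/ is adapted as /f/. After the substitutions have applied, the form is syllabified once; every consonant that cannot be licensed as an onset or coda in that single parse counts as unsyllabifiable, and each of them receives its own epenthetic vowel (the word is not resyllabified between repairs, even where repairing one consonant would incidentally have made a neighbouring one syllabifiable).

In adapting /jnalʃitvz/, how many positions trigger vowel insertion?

3

After substitution the input is /wfalʃitvz/.
The unsyllabifiable consonants are /w/, /v/, /z/; each receives one epenthetic vowel.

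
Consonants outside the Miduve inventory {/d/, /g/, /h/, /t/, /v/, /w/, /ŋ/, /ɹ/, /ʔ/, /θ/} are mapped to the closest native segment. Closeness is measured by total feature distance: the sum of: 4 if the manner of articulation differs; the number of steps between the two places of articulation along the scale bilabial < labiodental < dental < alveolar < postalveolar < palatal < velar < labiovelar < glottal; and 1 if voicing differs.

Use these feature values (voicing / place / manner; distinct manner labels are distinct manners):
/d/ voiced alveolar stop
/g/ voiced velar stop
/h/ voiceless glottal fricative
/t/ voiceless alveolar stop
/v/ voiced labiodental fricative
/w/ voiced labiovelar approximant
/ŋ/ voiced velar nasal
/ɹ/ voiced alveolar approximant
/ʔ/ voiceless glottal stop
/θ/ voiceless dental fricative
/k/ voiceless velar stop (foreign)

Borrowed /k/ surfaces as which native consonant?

g

/g/ is closest: same manner (stop), place distance 0 (velar→velar), voicing differs (+1); total 1. Next closest is /ʔ/ at distance 2.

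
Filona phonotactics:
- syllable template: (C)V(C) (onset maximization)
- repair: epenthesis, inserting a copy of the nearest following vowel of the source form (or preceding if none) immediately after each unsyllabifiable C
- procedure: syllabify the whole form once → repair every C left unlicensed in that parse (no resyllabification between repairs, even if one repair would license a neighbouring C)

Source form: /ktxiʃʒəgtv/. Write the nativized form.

The consonants /k/, /t/, /t/, /v/ cannot be parsed into a legal (C)V(C) syllable (at most one coda consonant is licensed; onsets are limited to one consonant).
Inserting the epenthetic vowel yields /k/ → /ki/, /t/ → /ti/, /t/ → /tə/, /v/ → /və/.

kitixiʃʒəgtəvə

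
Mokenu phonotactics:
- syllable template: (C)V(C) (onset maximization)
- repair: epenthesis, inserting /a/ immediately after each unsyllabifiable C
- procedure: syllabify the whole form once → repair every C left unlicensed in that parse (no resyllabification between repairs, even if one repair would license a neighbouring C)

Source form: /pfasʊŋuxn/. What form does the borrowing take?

Under (C)V(C), the unsyllabifiable consonants are /p/, /n/ (at most one coda consonant is licensed; onsets are limited to one consonant).
Each unlicensed consonant becomes the onset of a new syllable: /p/ → /pa/, /n/ → /na/.

pafasʊŋuxna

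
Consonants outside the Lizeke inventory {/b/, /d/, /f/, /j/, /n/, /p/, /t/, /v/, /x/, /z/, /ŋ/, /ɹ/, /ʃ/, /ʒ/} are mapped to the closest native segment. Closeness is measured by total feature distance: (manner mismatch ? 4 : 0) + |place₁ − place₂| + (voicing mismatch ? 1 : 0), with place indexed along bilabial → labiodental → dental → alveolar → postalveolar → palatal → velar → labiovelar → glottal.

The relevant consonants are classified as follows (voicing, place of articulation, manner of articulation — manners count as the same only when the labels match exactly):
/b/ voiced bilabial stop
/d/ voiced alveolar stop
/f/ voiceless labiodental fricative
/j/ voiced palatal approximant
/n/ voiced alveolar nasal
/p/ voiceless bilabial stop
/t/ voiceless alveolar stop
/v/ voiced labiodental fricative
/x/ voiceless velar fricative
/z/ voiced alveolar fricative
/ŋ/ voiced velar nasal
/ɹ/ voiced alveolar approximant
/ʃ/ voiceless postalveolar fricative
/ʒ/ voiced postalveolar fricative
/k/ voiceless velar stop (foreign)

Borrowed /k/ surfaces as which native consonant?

t

/t/ is closest: same manner (stop), place distance 3 (velar→alveolar), same voicing; total 3. Next closest is /d/ at distance 4.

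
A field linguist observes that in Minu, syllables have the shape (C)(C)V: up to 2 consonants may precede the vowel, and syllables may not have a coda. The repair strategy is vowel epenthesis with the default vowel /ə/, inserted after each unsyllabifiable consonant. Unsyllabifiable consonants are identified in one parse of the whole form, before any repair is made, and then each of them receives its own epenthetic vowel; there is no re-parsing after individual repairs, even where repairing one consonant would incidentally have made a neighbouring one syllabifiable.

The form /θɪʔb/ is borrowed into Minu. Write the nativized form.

The consonants /ʔ/, /b/ cannot be parsed into a legal (C)(C)V syllable (no codas are permitted; onsets may contain at most 2 consonants).
Epenthesis after each stranded consonant: /ʔ/ → /ʔə/, /b/ → /bə/.

θɪʔəbə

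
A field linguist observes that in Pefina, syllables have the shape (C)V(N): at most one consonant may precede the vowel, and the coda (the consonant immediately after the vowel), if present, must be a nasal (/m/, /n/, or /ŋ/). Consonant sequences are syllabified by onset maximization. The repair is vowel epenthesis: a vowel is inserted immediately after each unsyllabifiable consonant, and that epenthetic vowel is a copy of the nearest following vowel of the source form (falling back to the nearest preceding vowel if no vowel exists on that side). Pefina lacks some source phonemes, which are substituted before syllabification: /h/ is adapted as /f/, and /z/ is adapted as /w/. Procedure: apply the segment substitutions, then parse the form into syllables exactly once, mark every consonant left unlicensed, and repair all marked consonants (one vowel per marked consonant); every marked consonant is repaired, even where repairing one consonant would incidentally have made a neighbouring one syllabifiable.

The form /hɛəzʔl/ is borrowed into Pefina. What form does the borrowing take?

Substitution: /h/ → /f/, /z/ → /w/, giving /fɛəwʔl/.
The consonants /w/, /ʔ/, /l/ cannot be parsed into a legal (C)V(N) syllable (only a nasal (/m/, /n/, or /ŋ/) is licensed in coda position; onsets are limited to one consonant).
Inserting the epenthetic vowel yields /w/ → /wə/, /ʔ/ → /ʔə/, /l/ → /lə/.

fɛəwəʔələ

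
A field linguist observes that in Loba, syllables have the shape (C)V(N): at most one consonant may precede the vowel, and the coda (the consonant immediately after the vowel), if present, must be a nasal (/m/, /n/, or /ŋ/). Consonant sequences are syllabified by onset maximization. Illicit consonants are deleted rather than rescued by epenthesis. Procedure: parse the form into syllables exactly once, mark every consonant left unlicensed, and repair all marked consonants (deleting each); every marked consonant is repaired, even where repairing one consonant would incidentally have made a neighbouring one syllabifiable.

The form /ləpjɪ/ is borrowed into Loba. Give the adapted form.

The consonants /p/ cannot be parsed into a legal (C)V(N) syllable (only a nasal (/m/, /n/, or /ŋ/) is licensed in coda position; onsets are limited to one consonant).
Each unlicensed consonant is deleted: /p/.

ləjɪ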